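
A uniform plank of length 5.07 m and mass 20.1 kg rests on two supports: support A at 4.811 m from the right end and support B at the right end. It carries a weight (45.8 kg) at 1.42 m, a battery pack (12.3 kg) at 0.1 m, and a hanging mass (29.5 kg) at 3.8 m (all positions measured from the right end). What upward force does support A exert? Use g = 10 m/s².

R_A ≈ 477 N

Take moments about support B.
Beam weight: 20.1 × 10 = 201 N down at 2.535 m → arm 2.535 m, τ = 201 × 2.535 = 509.5 N·m counterclockwise.
Weight: 45.8 × 10 = 458 N down at 1.42 m → arm 1.42 m, τ = 458 × 1.42 = 650.4 N·m counterclockwise.
Battery pack: 12.3 × 10 = 123 N down at 0.1 m → arm 0.1 m, τ = 123 × 0.1 = 12.3 N·m counterclockwise.
Hanging mass: 29.5 × 10 = 295 N down at 3.8 m → arm 3.8 m, τ = 295 × 3.8 = 1121 N·m counterclockwise.
Net load moment about support B = 2293 N·m counterclockwise.
Reaction R at support A is upward at 4.811 m, arm 4.811 m → moment R × 4.811 clockwise.
For rotational equilibrium, R × 4.811 = 2293, so R = 477 N.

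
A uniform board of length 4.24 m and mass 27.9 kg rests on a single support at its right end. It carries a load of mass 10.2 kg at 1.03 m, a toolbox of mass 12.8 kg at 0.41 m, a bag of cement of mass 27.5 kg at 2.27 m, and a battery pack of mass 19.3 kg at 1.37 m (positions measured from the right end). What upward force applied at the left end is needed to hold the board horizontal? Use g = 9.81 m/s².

Sum moments about the right end (the unknown pivot reaction has zero arm there).
Beam weight: 27.9 × 9.81 = 273.7 N down at 2.12 m → arm 2.12 m, τ = 273.7 × 2.12 = 580.2 N·m counterclockwise.
Load: 10.2 × 9.81 = 100.1 N down at 1.03 m → arm 1.03 m, τ = 100.1 × 1.03 = 103.1 N·m counterclockwise.
Toolbox: 12.8 × 9.81 = 125.6 N down at 0.41 m → arm 0.41 m, τ = 125.6 × 0.41 = 51.5 N·m counterclockwise.
Bag of cement: 27.5 × 9.81 = 269.8 N down at 2.27 m → arm 2.27 m, τ = 269.8 × 2.27 = 612.4 N·m counterclockwise.
Battery pack: 19.3 × 9.81 = 189.3 N down at 1.37 m → arm 1.37 m, τ = 189.3 × 1.37 = 259.3 N·m counterclockwise.
Net moment of the loads = 1606 N·m counterclockwise.
The upward force F acts at the left end, arm 4.24 m, giving F × 4.24 clockwise.
Setting net torque to zero: F × 4.24 = 1606 → F = 1606 / 4.24 = 379 N.

F ≈ 379 N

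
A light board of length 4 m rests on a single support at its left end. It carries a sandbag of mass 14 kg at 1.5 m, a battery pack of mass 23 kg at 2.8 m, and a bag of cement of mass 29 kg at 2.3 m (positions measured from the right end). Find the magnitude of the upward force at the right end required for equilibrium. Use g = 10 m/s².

F ≈ 280 N

Choose the left end as the axis so the unknown pivot reaction has zero arm there.
Sandbag: 14 × 10 = 140 N down at 1.5 m → arm 2.5 m, τ = 140 × 2.5 = 350 N·m clockwise.
Battery pack: 23 × 10 = 230 N down at 2.8 m → arm 1.2 m, τ = 230 × 1.2 = 276 N·m clockwise.
Bag of cement: 29 × 10 = 290 N down at 2.3 m → arm 1.7 m, τ = 290 × 1.7 = 493 N·m clockwise.
Net moment of the loads = 1119 N·m clockwise.
The upward force F acts at the right end, arm 4 m, giving F × 4 counterclockwise.
Στ = 0 ⇒ F × 4 = 1119 ⇒ F = 1119 / 4 = 280 N.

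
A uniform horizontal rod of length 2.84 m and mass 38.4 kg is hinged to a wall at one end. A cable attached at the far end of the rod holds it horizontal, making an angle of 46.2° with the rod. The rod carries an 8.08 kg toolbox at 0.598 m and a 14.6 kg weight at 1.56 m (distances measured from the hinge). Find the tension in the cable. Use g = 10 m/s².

T ≈ 401 N

Take moments about the hinge.
Beam weight: 38.4 × 10 = 384 N down at 1.42 m → arm 1.42 m, τ = 384 × 1.42 = 545.3 N·m clockwise.
Toolbox: 8.08 × 10 = 80.8 N down at 0.598 m → arm 0.598 m, τ = 80.8 × 0.598 = 48.32 N·m clockwise.
Weight: 14.6 × 10 = 146 N down at 1.56 m → arm 1.56 m, τ = 146 × 1.56 = 227.8 N·m clockwise.
Total clockwise load moment = 821.4 N·m.
The cable tension T acts at 2.84 m; only its component perpendicular to the rod, T sinθ, produces torque. sin 46.2° = 0.7218.
Balancing moments: T × 2.84 × 0.7218 = 821.4, giving T = 821.4 / 2.05 = 401 N.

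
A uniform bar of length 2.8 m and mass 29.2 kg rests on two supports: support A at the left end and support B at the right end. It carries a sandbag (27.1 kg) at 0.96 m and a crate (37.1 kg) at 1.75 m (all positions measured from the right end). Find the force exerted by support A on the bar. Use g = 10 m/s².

Taking torques about support B:
Beam weight: 29.2 × 10 = 292 N down at 1.4 m → arm 1.4 m, τ = 292 × 1.4 = 408.8 N·m counterclockwise.
Sandbag: 27.1 × 10 = 271 N down at 0.96 m → arm 0.96 m, τ = 271 × 0.96 = 260.2 N·m counterclockwise.
Crate: 37.1 × 10 = 371 N down at 1.75 m → arm 1.75 m, τ = 371 × 1.75 = 649.2 N·m counterclockwise.
Net load moment about support B = 1318 N·m counterclockwise.
Reaction R at support A is upward at 2.8 m, arm 2.8 m → moment R × 2.8 clockwise.
Στ = 0 ⇒ R × 2.8 = 1318 ⇒ R = 471 N.

R_A ≈ 471 N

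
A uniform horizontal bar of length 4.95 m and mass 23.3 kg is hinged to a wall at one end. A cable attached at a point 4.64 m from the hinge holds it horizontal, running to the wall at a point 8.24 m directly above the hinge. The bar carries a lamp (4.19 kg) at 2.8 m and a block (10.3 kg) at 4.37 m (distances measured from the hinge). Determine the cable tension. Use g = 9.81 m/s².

Take moments about the hinge.
Beam weight: 23.3 × 9.81 = 228.6 N down at 2.475 m → arm 2.475 m, τ = 228.6 × 2.475 = 565.8 N·m clockwise.
Lamp: 4.19 × 9.81 = 41.1 N down at 2.8 m → arm 2.8 m, τ = 41.1 × 2.8 = 115.1 N·m clockwise.
Block: 10.3 × 9.81 = 101 N down at 4.37 m → arm 4.37 m, τ = 101 × 4.37 = 441.4 N·m clockwise.
Total clockwise load moment = 1122 N·m.
The cable tension T acts at 4.64 m; only its component perpendicular to the bar, T sinθ, produces torque. sinθ = h/√(h²+d²) = 8.24/√(8.24²+4.64²) = 0.8713.
Στ = 0 ⇒ T × 4.64 × 0.8713 = 1122 ⇒ T = 1122 / 4.043 = 278 N.

T ≈ 278 N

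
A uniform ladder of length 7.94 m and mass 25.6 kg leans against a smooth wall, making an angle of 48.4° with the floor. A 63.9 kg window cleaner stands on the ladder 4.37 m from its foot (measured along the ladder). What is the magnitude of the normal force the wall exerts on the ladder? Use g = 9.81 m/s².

Sum moments about the foot of the ladder (the floor normal and friction both act there and drop out).
Ladder weight 25.6×9.81 = 251.1 N acts at 3.97 m along the ladder; its horizontal arm is 3.97·cos48.4° = 2.636 m → τ = 661.9 N·m clockwise.
Window cleaner: 63.9×9.81 = 626.9 N at 4.37 m → arm 2.901 m → τ = 1819 N·m clockwise.
Wall normal N acts horizontally at the top; its moment arm is the height L sinθ = 7.94·sin48.4° = 5.938 m, counterclockwise.
Setting net torque to zero: N × 5.938 = 2481 → N = 418 N.

N_wall ≈ 418 N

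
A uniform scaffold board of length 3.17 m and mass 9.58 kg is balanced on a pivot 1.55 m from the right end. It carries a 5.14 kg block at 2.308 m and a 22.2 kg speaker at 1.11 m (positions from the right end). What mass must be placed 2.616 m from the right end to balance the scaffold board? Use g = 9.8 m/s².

Sum moments about the pivot (at 1.55 m from the right end) (the support reaction has zero arm there).
Beam weight: 9.58 × 9.8 = 93.88 N down at 1.585 m → arm 0.035 m, τ = 93.88 × 0.035 = 3.286 N·m counterclockwise.
Block: 5.14 × 9.8 = 50.37 N down at 2.308 m → arm 0.758 m, τ = 50.37 × 0.758 = 38.18 N·m counterclockwise.
Speaker: 22.2 × 9.8 = 217.6 N down at 1.11 m → arm 0.44 m, τ = 217.6 × 0.44 = 95.74 N·m clockwise.
Net moment of known loads = 54.27 N·m clockwise.
An unknown mass m at 2.616 m has arm 1.066 m; its moment is m·g·1.066 counterclockwise.
For rotational equilibrium, m × 9.8 × 1.066 = 54.27, so m = 54.27 / (9.8 × 1.066) = 5.19 kg.

m ≈ 5.19 kg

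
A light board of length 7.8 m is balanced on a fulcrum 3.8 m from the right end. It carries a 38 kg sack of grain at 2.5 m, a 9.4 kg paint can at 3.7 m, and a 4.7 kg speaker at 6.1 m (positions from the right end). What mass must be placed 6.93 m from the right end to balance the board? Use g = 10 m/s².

m ≈ 12.6 kg

Taking torques about the fulcrum (at 3.8 m from the right end):
Sack of grain: 38 × 10 = 380 N down at 2.5 m → arm 1.3 m, τ = 380 × 1.3 = 494 N·m clockwise.
Paint can: 9.4 × 10 = 94 N down at 3.7 m → arm 0.1 m, τ = 94 × 0.1 = 9.4 N·m clockwise.
Speaker: 4.7 × 10 = 47 N down at 6.1 m → arm 2.3 m, τ = 47 × 2.3 = 108.1 N·m counterclockwise.
Net moment of known loads = 395.3 N·m clockwise.
An unknown mass m at 6.93 m has arm 3.13 m; its moment is m·g·3.13 counterclockwise.
Balancing moments: m × 10 × 3.13 = 395.3, giving m = 395.3 / (10 × 3.13) = 12.6 kg.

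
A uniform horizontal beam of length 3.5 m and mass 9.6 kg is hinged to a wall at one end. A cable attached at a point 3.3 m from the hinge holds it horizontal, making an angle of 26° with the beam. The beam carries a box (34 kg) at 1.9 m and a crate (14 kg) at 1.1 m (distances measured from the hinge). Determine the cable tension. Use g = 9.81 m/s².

T ≈ 656 N

Sum moments about the hinge (the unknown hinge reaction has zero arm there).
Beam weight: 9.6 × 9.81 = 94.18 N down at 1.75 m → arm 1.75 m, τ = 94.18 × 1.75 = 164.8 N·m clockwise.
Box: 34 × 9.81 = 333.5 N down at 1.9 m → arm 1.9 m, τ = 333.5 × 1.9 = 633.6 N·m clockwise.
Crate: 14 × 9.81 = 137.3 N down at 1.1 m → arm 1.1 m, τ = 137.3 × 1.1 = 151 N·m clockwise.
Total clockwise load moment = 949.4 N·m.
The cable tension T acts at 3.3 m; only its component perpendicular to the beam, T sinθ, produces torque. sin 26° = 0.4384.
Balancing moments: T × 3.3 × 0.4384 = 949.4, giving T = 949.4 / 1.447 = 656 N.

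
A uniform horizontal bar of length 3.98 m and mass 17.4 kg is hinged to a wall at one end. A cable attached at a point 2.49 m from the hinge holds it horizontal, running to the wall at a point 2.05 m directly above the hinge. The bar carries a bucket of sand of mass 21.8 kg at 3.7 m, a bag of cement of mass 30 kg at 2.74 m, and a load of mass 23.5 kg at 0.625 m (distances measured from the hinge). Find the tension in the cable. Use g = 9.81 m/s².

Take moments about the hinge.
Beam weight: 17.4 × 9.81 = 170.7 N down at 1.99 m → arm 1.99 m, τ = 170.7 × 1.99 = 339.7 N·m clockwise.
Bucket of sand: 21.8 × 9.81 = 213.9 N down at 3.7 m → arm 3.7 m, τ = 213.9 × 3.7 = 791.4 N·m clockwise.
Bag of cement: 30 × 9.81 = 294.3 N down at 2.74 m → arm 2.74 m, τ = 294.3 × 2.74 = 806.4 N·m clockwise.
Load: 23.5 × 9.81 = 230.5 N down at 0.625 m → arm 0.625 m, τ = 230.5 × 0.625 = 144.1 N·m clockwise.
Total clockwise load moment = 2082 N·m.
The cable tension T acts at 2.49 m; only its component perpendicular to the bar, T sinθ, produces torque. sinθ = h/√(h²+d²) = 2.05/√(2.05²+2.49²) = 0.6356.
Setting net torque to zero: T × 2.49 × 0.6356 = 2082 → T = 2082 / 1.583 = 1320 N.

T ≈ 1320 N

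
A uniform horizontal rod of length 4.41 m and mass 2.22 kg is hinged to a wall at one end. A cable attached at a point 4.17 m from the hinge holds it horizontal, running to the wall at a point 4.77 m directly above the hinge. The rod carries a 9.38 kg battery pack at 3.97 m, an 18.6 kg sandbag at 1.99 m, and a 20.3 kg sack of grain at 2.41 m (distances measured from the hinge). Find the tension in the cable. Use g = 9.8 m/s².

T ≈ 400 N

Choose the hinge as the axis so the unknown hinge reaction has zero arm there.
Beam weight: 2.22 × 9.8 = 21.76 N down at 2.205 m → arm 2.205 m, τ = 21.76 × 2.205 = 47.98 N·m clockwise.
Battery pack: 9.38 × 9.8 = 91.92 N down at 3.97 m → arm 3.97 m, τ = 91.92 × 3.97 = 364.9 N·m clockwise.
Sandbag: 18.6 × 9.8 = 182.3 N down at 1.99 m → arm 1.99 m, τ = 182.3 × 1.99 = 362.8 N·m clockwise.
Sack of grain: 20.3 × 9.8 = 198.9 N down at 2.41 m → arm 2.41 m, τ = 198.9 × 2.41 = 479.3 N·m clockwise.
Total clockwise load moment = 1255 N·m.
The cable tension T acts at 4.17 m; only its component perpendicular to the rod, T sinθ, produces torque. sinθ = h/√(h²+d²) = 4.77/√(4.77²+4.17²) = 0.7529.
For rotational equilibrium, T × 4.17 × 0.7529 = 1255, so T = 1255 / 3.14 = 400 N.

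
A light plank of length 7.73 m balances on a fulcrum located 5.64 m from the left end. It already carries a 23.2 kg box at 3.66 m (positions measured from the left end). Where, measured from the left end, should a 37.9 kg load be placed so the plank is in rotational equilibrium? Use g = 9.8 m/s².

Taking torques about the fulcrum (at 5.64 m from the left end):
Box: 23.2 × 9.8 = 227.4 N down at 3.66 m → arm 1.98 m, τ = 227.4 × 1.98 = 450.3 N·m counterclockwise.
Net moment of existing loads = 450.3 N·m counterclockwise.
The load weighs 37.9 × 9.8 = 371.4 N and must supply an equal clockwise moment, so its lever arm about the fulcrum is 450.3 / 371.4 = 1.21 m.
That puts it at 5.64 + 1.21 = 6.85 m from the left end.

x ≈ 6.85 m from the left end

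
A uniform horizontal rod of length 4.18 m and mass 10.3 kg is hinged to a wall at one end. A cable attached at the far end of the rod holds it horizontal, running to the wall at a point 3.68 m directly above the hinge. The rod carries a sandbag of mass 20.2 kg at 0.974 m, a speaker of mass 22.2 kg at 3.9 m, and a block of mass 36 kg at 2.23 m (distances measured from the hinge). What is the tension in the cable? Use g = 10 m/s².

Choose the hinge as the axis so the unknown hinge reaction has zero arm there.
Beam weight: 10.3 × 10 = 103 N down at 2.09 m → arm 2.09 m, τ = 103 × 2.09 = 215.3 N·m clockwise.
Sandbag: 20.2 × 10 = 202 N down at 0.974 m → arm 0.974 m, τ = 202 × 0.974 = 196.7 N·m clockwise.
Speaker: 22.2 × 10 = 222 N down at 3.9 m → arm 3.9 m, τ = 222 × 3.9 = 865.8 N·m clockwise.
Block: 36 × 10 = 360 N down at 2.23 m → arm 2.23 m, τ = 360 × 2.23 = 802.8 N·m clockwise.
Total clockwise load moment = 2081 N·m.
The cable tension T acts at 4.18 m; only its component perpendicular to the rod, T sinθ, produces torque. sinθ = h/√(h²+d²) = 3.68/√(3.68²+4.18²) = 0.6608.
Setting net torque to zero: T × 4.18 × 0.6608 = 2081 → T = 2081 / 2.762 = 753 N.

T ≈ 753 N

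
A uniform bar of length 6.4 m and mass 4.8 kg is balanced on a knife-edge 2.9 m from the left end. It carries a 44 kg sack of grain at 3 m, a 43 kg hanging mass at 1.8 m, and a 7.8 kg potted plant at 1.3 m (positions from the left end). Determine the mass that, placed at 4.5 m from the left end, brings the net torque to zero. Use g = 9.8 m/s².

Taking torques about the knife-edge (at 2.9 m from the left end):
Beam weight: 4.8 × 9.8 = 47.04 N down at 3.2 m → arm 0.3 m, τ = 47.04 × 0.3 = 14.11 N·m clockwise.
Sack of grain: 44 × 9.8 = 431.2 N down at 3 m → arm 0.1 m, τ = 431.2 × 0.1 = 43.12 N·m clockwise.
Hanging mass: 43 × 9.8 = 421.4 N down at 1.8 m → arm 1.1 m, τ = 421.4 × 1.1 = 463.5 N·m counterclockwise.
Potted plant: 7.8 × 9.8 = 76.44 N down at 1.3 m → arm 1.6 m, τ = 76.44 × 1.6 = 122.3 N·m counterclockwise.
Net moment of known loads = 528.6 N·m counterclockwise.
An unknown mass m at 4.5 m has arm 1.6 m; its moment is m·g·1.6 clockwise.
For rotational equilibrium, m × 9.8 × 1.6 = 528.6, so m = 528.6 / (9.8 × 1.6) = 33.7 kg.

m ≈ 33.7 kg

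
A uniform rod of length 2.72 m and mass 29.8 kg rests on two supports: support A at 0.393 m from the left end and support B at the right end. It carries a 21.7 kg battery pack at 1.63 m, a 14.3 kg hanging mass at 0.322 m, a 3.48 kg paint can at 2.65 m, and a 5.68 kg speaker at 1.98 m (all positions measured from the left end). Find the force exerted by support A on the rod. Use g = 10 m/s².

About support B:
Beam weight: 29.8 × 10 = 298 N down at 1.36 m → arm 1.36 m, τ = 298 × 1.36 = 405.3 N·m counterclockwise.
Battery pack: 21.7 × 10 = 217 N down at 1.63 m → arm 1.09 m, τ = 217 × 1.09 = 236.5 N·m counterclockwise.
Hanging mass: 14.3 × 10 = 143 N down at 0.322 m → arm 2.398 m, τ = 143 × 2.398 = 342.9 N·m counterclockwise.
Paint can: 3.48 × 10 = 34.8 N down at 2.65 m → arm 0.07 m, τ = 34.8 × 0.07 = 2.436 N·m counterclockwise.
Speaker: 5.68 × 10 = 56.8 N down at 1.98 m → arm 0.74 m, τ = 56.8 × 0.74 = 42.03 N·m counterclockwise.
Net load moment about support B = 1029 N·m counterclockwise.
Reaction R at support A is upward at 0.393 m, arm 2.327 m → moment R × 2.327 clockwise.
Balancing moments: R × 2.327 = 1029, giving R = 442 N.

R_A ≈ 442 N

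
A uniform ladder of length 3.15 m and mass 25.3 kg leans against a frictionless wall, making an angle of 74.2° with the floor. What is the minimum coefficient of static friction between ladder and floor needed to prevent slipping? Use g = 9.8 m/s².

μ_min ≈ 0.141

Choose the foot of the ladder as the axis so the floor normal and friction both act there and drop out.
Ladder weight 25.3×9.8 = 247.9 N acts at 1.575 m along the ladder; its horizontal arm is 1.575·cos74.2° = 0.4288 m → τ = 106.3 N·m clockwise.
Wall normal N acts horizontally at the top; its moment arm is the height L sinθ = 3.15·sin74.2° = 3.031 m, counterclockwise.
For rotational equilibrium, N × 3.031 = 106.3, so N = 35.07 N.
ΣFx = 0 ⇒ f = N_wall = 35.07 N. ΣFy = 0 ⇒ N_floor = 247.9 N.
μ_min = f / N_floor = 35.07 / 247.9 = 0.141.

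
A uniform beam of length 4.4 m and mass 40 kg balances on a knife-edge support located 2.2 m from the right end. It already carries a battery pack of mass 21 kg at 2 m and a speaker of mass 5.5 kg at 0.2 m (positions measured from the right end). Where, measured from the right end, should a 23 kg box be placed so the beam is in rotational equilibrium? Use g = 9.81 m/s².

x ≈ 2.86 m from the right end

Sum moments about the knife-edge support (at 2.2 m from the right end) (the support reaction has zero arm there).
Beam weight: acts at the knife-edge support, moment arm 0 → no torque.
Battery pack: 21 × 9.81 = 206 N down at 2 m → arm 0.2 m, τ = 206 × 0.2 = 41.2 N·m clockwise.
Speaker: 5.5 × 9.81 = 53.96 N down at 0.2 m → arm 2 m, τ = 53.96 × 2 = 107.9 N·m clockwise.
Net moment of existing loads = 149.1 N·m clockwise.
The box weighs 23 × 9.81 = 225.6 N and must supply an equal counterclockwise moment, so its lever arm about the knife-edge support is 149.1 / 225.6 = 0.661 m.
That puts it at 2.2 + 0.661 = 2.86 m from the right end.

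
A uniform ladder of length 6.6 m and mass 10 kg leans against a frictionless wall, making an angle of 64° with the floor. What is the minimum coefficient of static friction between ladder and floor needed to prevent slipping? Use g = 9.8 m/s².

Sum moments about the foot of the ladder (the floor normal and friction both act there and drop out).
Ladder weight 10×9.8 = 98 N acts at 3.3 m along the ladder; its horizontal arm is 3.3·cos64° = 1.447 m → τ = 141.8 N·m clockwise.
Wall normal N acts horizontally at the top; its moment arm is the height L sinθ = 6.6·sin64° = 5.932 m, counterclockwise.
For rotational equilibrium, N × 5.932 = 141.8, so N = 23.9 N.
ΣFx = 0 ⇒ f = N_wall = 23.9 N. ΣFy = 0 ⇒ N_floor = 98 N.
μ_min = f / N_floor = 23.9 / 98 = 0.244.

μ_min ≈ 0.244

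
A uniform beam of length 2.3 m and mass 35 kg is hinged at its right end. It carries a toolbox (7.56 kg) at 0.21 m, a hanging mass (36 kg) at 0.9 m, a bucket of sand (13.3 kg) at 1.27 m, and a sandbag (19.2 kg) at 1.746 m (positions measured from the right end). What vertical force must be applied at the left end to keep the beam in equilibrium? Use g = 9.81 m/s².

About the right end:
Beam weight: 35 × 9.81 = 343.4 N down at 1.15 m → arm 1.15 m, τ = 343.4 × 1.15 = 394.9 N·m counterclockwise.
Toolbox: 7.56 × 9.81 = 74.16 N down at 0.21 m → arm 0.21 m, τ = 74.16 × 0.21 = 15.57 N·m counterclockwise.
Hanging mass: 36 × 9.81 = 353.2 N down at 0.9 m → arm 0.9 m, τ = 353.2 × 0.9 = 317.9 N·m counterclockwise.
Bucket of sand: 13.3 × 9.81 = 130.5 N down at 1.27 m → arm 1.27 m, τ = 130.5 × 1.27 = 165.7 N·m counterclockwise.
Sandbag: 19.2 × 9.81 = 188.4 N down at 1.746 m → arm 1.746 m, τ = 188.4 × 1.746 = 328.9 N·m counterclockwise.
Net moment of the loads = 1223 N·m counterclockwise.
The upward force F acts at the left end, arm 2.3 m, giving F × 2.3 clockwise.
For rotational equilibrium, F × 2.3 = 1223, so F = 1223 / 2.3 = 532 N.

F ≈ 532 N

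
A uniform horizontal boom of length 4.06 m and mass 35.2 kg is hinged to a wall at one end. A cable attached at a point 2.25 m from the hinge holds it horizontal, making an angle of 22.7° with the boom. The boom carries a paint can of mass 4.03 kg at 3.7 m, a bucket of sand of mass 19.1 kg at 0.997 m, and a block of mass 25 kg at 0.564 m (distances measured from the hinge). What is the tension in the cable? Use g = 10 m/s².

T ≈ 1380 N

Choose the hinge as the axis so the unknown hinge reaction has zero arm there.
Beam weight: 35.2 × 10 = 352 N down at 2.03 m → arm 2.03 m, τ = 352 × 2.03 = 714.6 N·m clockwise.
Paint can: 4.03 × 10 = 40.3 N down at 3.7 m → arm 3.7 m, τ = 40.3 × 3.7 = 149.1 N·m clockwise.
Bucket of sand: 19.1 × 10 = 191 N down at 0.997 m → arm 0.997 m, τ = 191 × 0.997 = 190.4 N·m clockwise.
Block: 25 × 10 = 250 N down at 0.564 m → arm 0.564 m, τ = 250 × 0.564 = 141 N·m clockwise.
Total clockwise load moment = 1195 N·m.
The cable tension T acts at 2.25 m; only its component perpendicular to the boom, T sinθ, produces torque. sin 22.7° = 0.3859.
For rotational equilibrium, T × 2.25 × 0.3859 = 1195, so T = 1195 / 0.8683 = 1380 N.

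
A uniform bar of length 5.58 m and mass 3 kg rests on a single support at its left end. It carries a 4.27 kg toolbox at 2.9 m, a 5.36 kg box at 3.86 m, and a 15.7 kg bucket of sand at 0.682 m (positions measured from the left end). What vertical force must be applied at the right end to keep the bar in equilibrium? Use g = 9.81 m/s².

F ≈ 91.7 N

About the left end:
Beam weight: 3 × 9.81 = 29.43 N down at 2.79 m → arm 2.79 m, τ = 29.43 × 2.79 = 82.11 N·m clockwise.
Toolbox: 4.27 × 9.81 = 41.89 N down at 2.9 m → arm 2.9 m, τ = 41.89 × 2.9 = 121.5 N·m clockwise.
Box: 5.36 × 9.81 = 52.58 N down at 3.86 m → arm 3.86 m, τ = 52.58 × 3.86 = 203 N·m clockwise.
Bucket of sand: 15.7 × 9.81 = 154 N down at 0.682 m → arm 0.682 m, τ = 154 × 0.682 = 105 N·m clockwise.
Net moment of the loads = 511.6 N·m clockwise.
The upward force F acts at the right end, arm 5.58 m, giving F × 5.58 counterclockwise.
Balancing moments: F × 5.58 = 511.6, giving F = 511.6 / 5.58 = 91.7 N.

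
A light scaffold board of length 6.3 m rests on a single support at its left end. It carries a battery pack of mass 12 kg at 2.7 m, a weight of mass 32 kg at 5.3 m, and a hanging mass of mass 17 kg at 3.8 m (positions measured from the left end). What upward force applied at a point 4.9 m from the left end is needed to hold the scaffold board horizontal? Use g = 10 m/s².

F ≈ 544 N

Sum moments about the left end (the unknown pivot reaction has zero arm there).
Battery pack: 12 × 10 = 120 N down at 2.7 m → arm 2.7 m, τ = 120 × 2.7 = 324 N·m clockwise.
Weight: 32 × 10 = 320 N down at 5.3 m → arm 5.3 m, τ = 320 × 5.3 = 1696 N·m clockwise.
Hanging mass: 17 × 10 = 170 N down at 3.8 m → arm 3.8 m, τ = 170 × 3.8 = 646 N·m clockwise.
Net moment of the loads = 2666 N·m clockwise.
The upward force F acts at a point 4.9 m from the left end, arm 4.9 m, giving F × 4.9 counterclockwise.
Balancing moments: F × 4.9 = 2666, giving F = 2666 / 4.9 = 544 N.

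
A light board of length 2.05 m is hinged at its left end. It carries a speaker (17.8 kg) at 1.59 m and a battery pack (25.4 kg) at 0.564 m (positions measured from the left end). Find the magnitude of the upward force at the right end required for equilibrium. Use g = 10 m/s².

Sum moments about the left end (the unknown pivot reaction has zero arm there).
Speaker: 17.8 × 10 = 178 N down at 1.59 m → arm 1.59 m, τ = 178 × 1.59 = 283 N·m clockwise.
Battery pack: 25.4 × 10 = 254 N down at 0.564 m → arm 0.564 m, τ = 254 × 0.564 = 143.3 N·m clockwise.
Net moment of the loads = 426.3 N·m clockwise.
The upward force F acts at the right end, arm 2.05 m, giving F × 2.05 counterclockwise.
For rotational equilibrium, F × 2.05 = 426.3, so F = 426.3 / 2.05 = 208 N.

F ≈ 208 N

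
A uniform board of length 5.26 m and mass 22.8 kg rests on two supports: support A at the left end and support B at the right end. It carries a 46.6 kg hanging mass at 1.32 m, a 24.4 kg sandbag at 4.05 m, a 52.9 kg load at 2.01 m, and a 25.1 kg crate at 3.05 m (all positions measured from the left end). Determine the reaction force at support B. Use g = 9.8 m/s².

R_B ≈ 751 N

Take moments about support A.
Beam weight: 22.8 × 9.8 = 223.4 N down at 2.63 m → arm 2.63 m, τ = 223.4 × 2.63 = 587.5 N·m clockwise.
Hanging mass: 46.6 × 9.8 = 456.7 N down at 1.32 m → arm 1.32 m, τ = 456.7 × 1.32 = 602.8 N·m clockwise.
Sandbag: 24.4 × 9.8 = 239.1 N down at 4.05 m → arm 4.05 m, τ = 239.1 × 4.05 = 968.4 N·m clockwise.
Load: 52.9 × 9.8 = 518.4 N down at 2.01 m → arm 2.01 m, τ = 518.4 × 2.01 = 1042 N·m clockwise.
Crate: 25.1 × 9.8 = 246 N down at 3.05 m → arm 3.05 m, τ = 246 × 3.05 = 750.3 N·m clockwise.
Net load moment about support A = 3951 N·m clockwise.
Reaction R at support B is upward at 5.26 m, arm 5.26 m → moment R × 5.26 counterclockwise.
Στ = 0 ⇒ R × 5.26 = 3951 ⇒ R = 751 N.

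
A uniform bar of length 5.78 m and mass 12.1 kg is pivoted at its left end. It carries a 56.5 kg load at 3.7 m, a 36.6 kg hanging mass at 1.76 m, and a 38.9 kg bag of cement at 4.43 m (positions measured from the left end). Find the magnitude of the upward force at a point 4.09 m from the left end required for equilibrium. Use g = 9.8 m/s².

F ≈ 1150 N

Choose the left end as the axis so the unknown pivot reaction has zero arm there.
Beam weight: 12.1 × 9.8 = 118.6 N down at 2.89 m → arm 2.89 m, τ = 118.6 × 2.89 = 342.8 N·m clockwise.
Load: 56.5 × 9.8 = 553.7 N down at 3.7 m → arm 3.7 m, τ = 553.7 × 3.7 = 2049 N·m clockwise.
Hanging mass: 36.6 × 9.8 = 358.7 N down at 1.76 m → arm 1.76 m, τ = 358.7 × 1.76 = 631.3 N·m clockwise.
Bag of cement: 38.9 × 9.8 = 381.2 N down at 4.43 m → arm 4.43 m, τ = 381.2 × 4.43 = 1689 N·m clockwise.
Net moment of the loads = 4712 N·m clockwise.
The upward force F acts at a point 4.09 m from the left end, arm 4.09 m, giving F × 4.09 counterclockwise.
Setting net torque to zero: F × 4.09 = 4712 → F = 4712 / 4.09 = 1150 N.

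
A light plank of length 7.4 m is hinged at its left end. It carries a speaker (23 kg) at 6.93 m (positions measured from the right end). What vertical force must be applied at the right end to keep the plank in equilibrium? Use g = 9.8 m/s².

Sum moments about the left end (the unknown pivot reaction has zero arm there).
Speaker: 23 × 9.8 = 225.4 N down at 6.93 m → arm 0.47 m, τ = 225.4 × 0.47 = 105.9 N·m clockwise.
Net moment of the loads = 105.9 N·m clockwise.
The upward force F acts at the right end, arm 7.4 m, giving F × 7.4 counterclockwise.
For rotational equilibrium, F × 7.4 = 105.9, so F = 105.9 / 7.4 = 14.3 N.

F ≈ 14.3 N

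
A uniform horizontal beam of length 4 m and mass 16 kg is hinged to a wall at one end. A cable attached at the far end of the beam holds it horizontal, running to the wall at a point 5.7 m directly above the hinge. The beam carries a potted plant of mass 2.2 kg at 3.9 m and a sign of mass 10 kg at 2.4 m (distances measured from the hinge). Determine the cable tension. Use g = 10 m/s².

About the hinge:
Beam weight: 16 × 10 = 160 N down at 2 m → arm 2 m, τ = 160 × 2 = 320 N·m clockwise.
Potted plant: 2.2 × 10 = 22 N down at 3.9 m → arm 3.9 m, τ = 22 × 3.9 = 85.8 N·m clockwise.
Sign: 10 × 10 = 100 N down at 2.4 m → arm 2.4 m, τ = 100 × 2.4 = 240 N·m clockwise.
Total clockwise load moment = 645.8 N·m.
The cable tension T acts at 4 m; only its component perpendicular to the beam, T sinθ, produces torque. sinθ = h/√(h²+d²) = 5.7/√(5.7²+4²) = 0.8186.
Balancing moments: T × 4 × 0.8186 = 645.8, giving T = 645.8 / 3.274 = 197 N.

T ≈ 197 N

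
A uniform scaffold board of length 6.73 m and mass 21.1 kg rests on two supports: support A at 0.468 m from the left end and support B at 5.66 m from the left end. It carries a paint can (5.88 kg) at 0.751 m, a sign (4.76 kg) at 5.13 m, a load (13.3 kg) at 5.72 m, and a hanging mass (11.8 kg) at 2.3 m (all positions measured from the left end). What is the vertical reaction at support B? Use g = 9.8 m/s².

Taking torques about support A:
Beam weight: 21.1 × 9.8 = 206.8 N down at 3.365 m → arm 2.897 m, τ = 206.8 × 2.897 = 599.1 N·m clockwise.
Paint can: 5.88 × 9.8 = 57.62 N down at 0.751 m → arm 0.283 m, τ = 57.62 × 0.283 = 16.31 N·m clockwise.
Sign: 4.76 × 9.8 = 46.65 N down at 5.13 m → arm 4.662 m, τ = 46.65 × 4.662 = 217.5 N·m clockwise.
Load: 13.3 × 9.8 = 130.3 N down at 5.72 m → arm 5.252 m, τ = 130.3 × 5.252 = 684.3 N·m clockwise.
Hanging mass: 11.8 × 9.8 = 115.6 N down at 2.3 m → arm 1.832 m, τ = 115.6 × 1.832 = 211.8 N·m clockwise.
Net load moment about support A = 1729 N·m clockwise.
Reaction R at support B is upward at 5.66 m, arm 5.192 m → moment R × 5.192 counterclockwise.
For rotational equilibrium, R × 5.192 = 1729, so R = 333 N.

R_B ≈ 333 N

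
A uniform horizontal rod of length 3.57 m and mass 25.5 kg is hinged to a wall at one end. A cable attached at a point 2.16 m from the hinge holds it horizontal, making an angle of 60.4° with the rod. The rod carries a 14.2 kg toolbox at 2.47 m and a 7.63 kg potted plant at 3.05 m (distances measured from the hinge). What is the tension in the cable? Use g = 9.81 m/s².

T ≈ 543 N

Sum moments about the hinge (the unknown hinge reaction has zero arm there).
Beam weight: 25.5 × 9.81 = 250.2 N down at 1.785 m → arm 1.785 m, τ = 250.2 × 1.785 = 446.6 N·m clockwise.
Toolbox: 14.2 × 9.81 = 139.3 N down at 2.47 m → arm 2.47 m, τ = 139.3 × 2.47 = 344.1 N·m clockwise.
Potted plant: 7.63 × 9.81 = 74.85 N down at 3.05 m → arm 3.05 m, τ = 74.85 × 3.05 = 228.3 N·m clockwise.
Total clockwise load moment = 1019 N·m.
The cable tension T acts at 2.16 m; only its component perpendicular to the rod, T sinθ, produces torque. sin 60.4° = 0.8695.
For rotational equilibrium, T × 2.16 × 0.8695 = 1019, so T = 1019 / 1.878 = 543 N.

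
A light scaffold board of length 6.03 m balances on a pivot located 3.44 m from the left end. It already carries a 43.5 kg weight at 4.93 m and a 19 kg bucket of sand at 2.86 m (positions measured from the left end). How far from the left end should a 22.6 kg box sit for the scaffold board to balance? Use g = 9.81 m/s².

x ≈ 1.06 m from the left end

Sum moments about the pivot (at 3.44 m from the left end) (the support reaction has zero arm there).
Weight: 43.5 × 9.81 = 426.7 N down at 4.93 m → arm 1.49 m, τ = 426.7 × 1.49 = 635.8 N·m clockwise.
Bucket of sand: 19 × 9.81 = 186.4 N down at 2.86 m → arm 0.58 m, τ = 186.4 × 0.58 = 108.1 N·m counterclockwise.
Net moment of existing loads = 527.7 N·m clockwise.
The box weighs 22.6 × 9.81 = 221.7 N and must supply an equal counterclockwise moment, so its lever arm about the pivot is 527.7 / 221.7 = 2.38 m.
That puts it at 3.44 − 2.38 = 1.06 m from the left end.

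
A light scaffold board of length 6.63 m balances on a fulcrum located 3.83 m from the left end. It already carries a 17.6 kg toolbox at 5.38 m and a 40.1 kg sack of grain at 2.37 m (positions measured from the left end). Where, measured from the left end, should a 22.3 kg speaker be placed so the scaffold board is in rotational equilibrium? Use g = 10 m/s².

x ≈ 5.23 m from the left end

Sum moments about the fulcrum (at 3.83 m from the left end) (the support reaction has zero arm there).
Toolbox: 17.6 × 10 = 176 N down at 5.38 m → arm 1.55 m, τ = 176 × 1.55 = 272.8 N·m clockwise.
Sack of grain: 40.1 × 10 = 401 N down at 2.37 m → arm 1.46 m, τ = 401 × 1.46 = 585.5 N·m counterclockwise.
Net moment of existing loads = 312.7 N·m counterclockwise.
The speaker weighs 22.3 × 10 = 223 N and must supply an equal clockwise moment, so its lever arm about the fulcrum is 312.7 / 223 = 1.4 m.
That puts it at 3.83 + 1.4 = 5.23 m from the left end.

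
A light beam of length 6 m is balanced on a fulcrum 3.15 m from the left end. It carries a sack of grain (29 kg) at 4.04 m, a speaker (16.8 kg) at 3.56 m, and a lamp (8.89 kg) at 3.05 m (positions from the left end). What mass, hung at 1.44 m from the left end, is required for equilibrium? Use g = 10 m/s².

Take moments about the fulcrum (at 3.15 m from the left end).
Sack of grain: 29 × 10 = 290 N down at 4.04 m → arm 0.89 m, τ = 290 × 0.89 = 258.1 N·m clockwise.
Speaker: 16.8 × 10 = 168 N down at 3.56 m → arm 0.41 m, τ = 168 × 0.41 = 68.88 N·m clockwise.
Lamp: 8.89 × 10 = 88.9 N down at 3.05 m → arm 0.1 m, τ = 88.9 × 0.1 = 8.89 N·m counterclockwise.
Net moment of known loads = 318.1 N·m clockwise.
An unknown mass m at 1.44 m has arm 1.71 m; its moment is m·g·1.71 counterclockwise.
Balancing moments: m × 10 × 1.71 = 318.1, giving m = 318.1 / (10 × 1.71) = 18.6 kg.

m ≈ 18.6 kg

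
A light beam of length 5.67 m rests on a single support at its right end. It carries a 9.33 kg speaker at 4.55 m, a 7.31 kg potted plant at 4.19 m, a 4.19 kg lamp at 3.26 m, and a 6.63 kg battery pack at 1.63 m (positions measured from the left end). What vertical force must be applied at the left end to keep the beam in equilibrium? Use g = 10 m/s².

F ≈ 103 N

Choose the right end as the axis so the unknown pivot reaction has zero arm there.
Speaker: 9.33 × 10 = 93.3 N down at 4.55 m → arm 1.12 m, τ = 93.3 × 1.12 = 104.5 N·m counterclockwise.
Potted plant: 7.31 × 10 = 73.1 N down at 4.19 m → arm 1.48 m, τ = 73.1 × 1.48 = 108.2 N·m counterclockwise.
Lamp: 4.19 × 10 = 41.9 N down at 3.26 m → arm 2.41 m, τ = 41.9 × 2.41 = 101 N·m counterclockwise.
Battery pack: 6.63 × 10 = 66.3 N down at 1.63 m → arm 4.04 m, τ = 66.3 × 4.04 = 267.9 N·m counterclockwise.
Net moment of the loads = 581.6 N·m counterclockwise.
The upward force F acts at the left end, arm 5.67 m, giving F × 5.67 clockwise.
Setting net torque to zero: F × 5.67 = 581.6 → F = 581.6 / 5.67 = 103 N.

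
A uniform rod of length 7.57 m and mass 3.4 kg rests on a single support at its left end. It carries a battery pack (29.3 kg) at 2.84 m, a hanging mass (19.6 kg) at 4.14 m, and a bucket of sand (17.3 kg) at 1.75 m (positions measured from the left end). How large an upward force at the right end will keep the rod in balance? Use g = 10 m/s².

Choose the left end as the axis so the unknown pivot reaction has zero arm there.
Beam weight: 3.4 × 10 = 34 N down at 3.785 m → arm 3.785 m, τ = 34 × 3.785 = 128.7 N·m clockwise.
Battery pack: 29.3 × 10 = 293 N down at 2.84 m → arm 2.84 m, τ = 293 × 2.84 = 832.1 N·m clockwise.
Hanging mass: 19.6 × 10 = 196 N down at 4.14 m → arm 4.14 m, τ = 196 × 4.14 = 811.4 N·m clockwise.
Bucket of sand: 17.3 × 10 = 173 N down at 1.75 m → arm 1.75 m, τ = 173 × 1.75 = 302.8 N·m clockwise.
Net moment of the loads = 2075 N·m clockwise.
The upward force F acts at the right end, arm 7.57 m, giving F × 7.57 counterclockwise.
For rotational equilibrium, F × 7.57 = 2075, so F = 2075 / 7.57 = 274 N.

F ≈ 274 N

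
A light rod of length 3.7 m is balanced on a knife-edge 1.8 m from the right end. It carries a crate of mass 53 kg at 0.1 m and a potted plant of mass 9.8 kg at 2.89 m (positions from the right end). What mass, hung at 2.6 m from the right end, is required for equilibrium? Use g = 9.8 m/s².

m ≈ 99.3 kg

About the knife-edge (at 1.8 m from the right end):
Crate: 53 × 9.8 = 519.4 N down at 0.1 m → arm 1.7 m, τ = 519.4 × 1.7 = 883 N·m clockwise.
Potted plant: 9.8 × 9.8 = 96.04 N down at 2.89 m → arm 1.09 m, τ = 96.04 × 1.09 = 104.7 N·m counterclockwise.
Net moment of known loads = 778.3 N·m clockwise.
An unknown mass m at 2.6 m has arm 0.8 m; its moment is m·g·0.8 counterclockwise.
Στ = 0 ⇒ m × 9.8 × 0.8 = 778.3 ⇒ m = 778.3 / (9.8 × 0.8) = 99.3 kg.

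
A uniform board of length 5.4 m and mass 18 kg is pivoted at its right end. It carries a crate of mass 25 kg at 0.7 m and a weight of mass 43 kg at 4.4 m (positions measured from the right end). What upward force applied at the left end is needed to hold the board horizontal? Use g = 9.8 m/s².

F ≈ 463 N

Choose the right end as the axis so the unknown pivot reaction has zero arm there.
Beam weight: 18 × 9.8 = 176.4 N down at 2.7 m → arm 2.7 m, τ = 176.4 × 2.7 = 476.3 N·m counterclockwise.
Crate: 25 × 9.8 = 245 N down at 0.7 m → arm 0.7 m, τ = 245 × 0.7 = 171.5 N·m counterclockwise.
Weight: 43 × 9.8 = 421.4 N down at 4.4 m → arm 4.4 m, τ = 421.4 × 4.4 = 1854 N·m counterclockwise.
Net moment of the loads = 2502 N·m counterclockwise.
The upward force F acts at the left end, arm 5.4 m, giving F × 5.4 clockwise.
Setting net torque to zero: F × 5.4 = 2502 → F = 2502 / 5.4 = 463 N.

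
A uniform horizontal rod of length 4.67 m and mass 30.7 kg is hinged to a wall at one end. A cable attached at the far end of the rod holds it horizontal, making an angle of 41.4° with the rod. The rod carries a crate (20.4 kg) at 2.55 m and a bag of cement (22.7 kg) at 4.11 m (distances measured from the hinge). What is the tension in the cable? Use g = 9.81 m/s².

T ≈ 689 N

Choose the hinge as the axis so the unknown hinge reaction has zero arm there.
Beam weight: 30.7 × 9.81 = 301.2 N down at 2.335 m → arm 2.335 m, τ = 301.2 × 2.335 = 703.3 N·m clockwise.
Crate: 20.4 × 9.81 = 200.1 N down at 2.55 m → arm 2.55 m, τ = 200.1 × 2.55 = 510.3 N·m clockwise.
Bag of cement: 22.7 × 9.81 = 222.7 N down at 4.11 m → arm 4.11 m, τ = 222.7 × 4.11 = 915.3 N·m clockwise.
Total clockwise load moment = 2129 N·m.
The cable tension T acts at 4.67 m; only its component perpendicular to the rod, T sinθ, produces torque. sin 41.4° = 0.6613.
Balancing moments: T × 4.67 × 0.6613 = 2129, giving T = 2129 / 3.088 = 689 N.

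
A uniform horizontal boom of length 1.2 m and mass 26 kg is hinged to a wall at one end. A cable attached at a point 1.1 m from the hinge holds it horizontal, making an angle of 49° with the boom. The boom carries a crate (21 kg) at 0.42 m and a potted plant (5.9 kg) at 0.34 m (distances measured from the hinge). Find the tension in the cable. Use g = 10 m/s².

T ≈ 318 N

Sum moments about the hinge (the unknown hinge reaction has zero arm there).
Beam weight: 26 × 10 = 260 N down at 0.6 m → arm 0.6 m, τ = 260 × 0.6 = 156 N·m clockwise.
Crate: 21 × 10 = 210 N down at 0.42 m → arm 0.42 m, τ = 210 × 0.42 = 88.2 N·m clockwise.
Potted plant: 5.9 × 10 = 59 N down at 0.34 m → arm 0.34 m, τ = 59 × 0.34 = 20.06 N·m clockwise.
Total clockwise load moment = 264.3 N·m.
The cable tension T acts at 1.1 m; only its component perpendicular to the boom, T sinθ, produces torque. sin 49° = 0.7547.
Setting net torque to zero: T × 1.1 × 0.7547 = 264.3 → T = 264.3 / 0.8302 = 318 N.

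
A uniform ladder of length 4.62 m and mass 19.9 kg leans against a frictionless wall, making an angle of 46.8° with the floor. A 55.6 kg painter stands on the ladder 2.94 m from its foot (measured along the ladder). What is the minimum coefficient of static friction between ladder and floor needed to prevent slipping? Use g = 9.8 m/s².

μ_min ≈ 0.564

Choose the foot of the ladder as the axis so the floor normal and friction both act there and drop out.
Ladder weight 19.9×9.8 = 195 N acts at 2.31 m along the ladder; its horizontal arm is 2.31·cos46.8° = 1.581 m → τ = 308.3 N·m clockwise.
Painter: 55.6×9.8 = 544.9 N at 2.94 m → arm 2.013 m → τ = 1097 N·m clockwise.
Wall normal N acts horizontally at the top; its moment arm is the height L sinθ = 4.62·sin46.8° = 3.368 m, counterclockwise.
Setting net torque to zero: N × 3.368 = 1405 → N = 417.2 N.
ΣFx = 0 ⇒ f = N_wall = 417.2 N. ΣFy = 0 ⇒ N_floor = 739.9 N.
μ_min = f / N_floor = 417.2 / 739.9 = 0.564.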